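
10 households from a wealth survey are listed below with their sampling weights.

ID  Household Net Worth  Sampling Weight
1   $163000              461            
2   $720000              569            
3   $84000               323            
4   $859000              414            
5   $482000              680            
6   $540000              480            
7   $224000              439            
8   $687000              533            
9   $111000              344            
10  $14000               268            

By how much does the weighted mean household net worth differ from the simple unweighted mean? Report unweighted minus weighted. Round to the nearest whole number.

Unweighted sum = 163000 + 720000 + 84000 + 859000 + 482000 + 540000 + 224000 + 687000 + 111000 + 14000 = 3884000
Unweighted mean = 3884000 / 10 = 388400
Weighted sum = 163000×461 + 720000×569 + 84000×323 + 859000×414 + 482000×680 + 540000×480 + 224000×439 + 687000×533 + 111000×344 + 14000×268
  = 75143000 + 409680000 + 27132000 + 355626000 + 327760000 + 259200000 + 98336000 + 366171000 + 38184000 + 3752000 = 1960984000
Sum of weights = 4511
Weighted mean = 1960984000 / 4511 = 434711.59
Difference (unweighted minus weighted) = -46311.594

-46312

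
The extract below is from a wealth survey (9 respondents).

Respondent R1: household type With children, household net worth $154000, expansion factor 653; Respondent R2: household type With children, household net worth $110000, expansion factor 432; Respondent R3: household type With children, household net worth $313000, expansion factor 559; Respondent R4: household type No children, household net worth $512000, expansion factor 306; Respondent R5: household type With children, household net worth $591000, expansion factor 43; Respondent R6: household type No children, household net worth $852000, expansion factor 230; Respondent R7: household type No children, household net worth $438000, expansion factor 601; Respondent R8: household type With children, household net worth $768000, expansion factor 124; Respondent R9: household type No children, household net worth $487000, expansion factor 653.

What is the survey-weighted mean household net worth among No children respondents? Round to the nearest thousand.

522000

No children rows: R4, R6, R7, R9
Weighted sum = 512000×306 + 852000×230 + 438000×601 + 487000×653
  = 156672000 + 195960000 + 263238000 + 318011000 = 933881000
Sum of weights = 306 + 230 + 601 + 653 = 1790
Weighted mean = 933881000 / 1790 = 521721.23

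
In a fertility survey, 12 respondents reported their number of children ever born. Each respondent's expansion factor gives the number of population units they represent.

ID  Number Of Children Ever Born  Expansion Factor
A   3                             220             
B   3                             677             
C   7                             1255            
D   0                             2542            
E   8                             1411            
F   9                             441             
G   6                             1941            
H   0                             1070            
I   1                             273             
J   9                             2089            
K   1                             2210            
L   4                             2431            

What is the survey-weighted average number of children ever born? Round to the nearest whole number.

Weighted sum = 69387
Sum of weights = 16560
Weighted mean = 69387 / 16560 = 4.1900362

4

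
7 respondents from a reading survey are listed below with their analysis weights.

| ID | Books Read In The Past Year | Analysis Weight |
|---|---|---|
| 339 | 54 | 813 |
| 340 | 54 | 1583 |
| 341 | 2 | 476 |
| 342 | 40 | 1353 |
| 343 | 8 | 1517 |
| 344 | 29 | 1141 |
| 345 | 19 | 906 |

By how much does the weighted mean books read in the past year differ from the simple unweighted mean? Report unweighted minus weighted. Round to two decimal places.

-2.27

Unweighted sum = 54 + 54 + 2 + 40 + 8 + 29 + 19 = 206
Unweighted mean = 206 / 7 = 29.428571
Weighted sum = 54×813 + 54×1583 + 2×476 + 40×1353 + 8×1517 + 29×1141 + 19×906
  = 246895
Sum of weights = 813 + 1583 + 476 + 1353 + 1517 + 1141 + 906 = 7789
Weighted mean = 246895 / 7789 = 31.697907
Difference (unweighted minus weighted) = -2.2693359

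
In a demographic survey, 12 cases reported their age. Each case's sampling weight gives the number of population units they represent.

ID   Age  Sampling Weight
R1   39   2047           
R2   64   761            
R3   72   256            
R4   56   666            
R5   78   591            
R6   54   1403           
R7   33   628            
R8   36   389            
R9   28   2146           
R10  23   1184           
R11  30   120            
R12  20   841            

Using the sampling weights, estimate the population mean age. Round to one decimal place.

40.7

Weighted sum = 39×2047 + 64×761 + 72×256 + 56×666 + 78×591 + 54×1403 + 33×628 + 36×389 + 28×2146 + 23×1184 + 30×120 + 20×841
  = 79833 + 48704 + 18432 + 37296 + 46098 + 75762 + 20724 + 14004 + 60088 + 27232 + 3600 + 16820 = 448593
Sum of weights = 11032
Weighted mean = 448593 / 11032 = 40.66289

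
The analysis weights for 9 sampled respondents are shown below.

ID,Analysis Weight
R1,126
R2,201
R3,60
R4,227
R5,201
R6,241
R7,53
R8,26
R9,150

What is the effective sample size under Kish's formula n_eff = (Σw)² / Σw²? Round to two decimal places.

Σ wᵢ = 126 + 201 + 60 + 227 + 201 + 241 + 53 + 26 + 150 = 1285
Σ wᵢ² = 15876 + 40401 + 3600 + 51529 + 40401 + 58081 + 2809 + 676 + 22500 = 235873
n_eff = 1285² / 235873 = 1651225 / 235873 = 7.0004833

7.00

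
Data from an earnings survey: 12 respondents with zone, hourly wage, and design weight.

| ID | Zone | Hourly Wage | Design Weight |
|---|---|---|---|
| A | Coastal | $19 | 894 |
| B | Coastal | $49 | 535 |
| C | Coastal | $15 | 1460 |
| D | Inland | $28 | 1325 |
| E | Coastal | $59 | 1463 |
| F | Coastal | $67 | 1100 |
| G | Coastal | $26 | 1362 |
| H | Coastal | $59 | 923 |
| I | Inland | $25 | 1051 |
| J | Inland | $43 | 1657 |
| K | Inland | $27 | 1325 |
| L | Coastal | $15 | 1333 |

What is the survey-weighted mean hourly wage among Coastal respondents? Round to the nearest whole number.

Coastal rows: A, B, C, E, F, G, H, L
Weighted sum = 19×894 + 49×535 + 15×1460 + 59×1463 + 67×1100 + 26×1362 + 59×923 + 15×1333
  = 16986 + 26215 + 21900 + 86317 + 73700 + 35412 + 54457 + 19995 = 334982
Sum of weights = 894 + 535 + 1460 + 1463 + 1100 + 1362 + 923 + 1333 = 9070
Weighted mean = 334982 / 9070 = 36.932966

37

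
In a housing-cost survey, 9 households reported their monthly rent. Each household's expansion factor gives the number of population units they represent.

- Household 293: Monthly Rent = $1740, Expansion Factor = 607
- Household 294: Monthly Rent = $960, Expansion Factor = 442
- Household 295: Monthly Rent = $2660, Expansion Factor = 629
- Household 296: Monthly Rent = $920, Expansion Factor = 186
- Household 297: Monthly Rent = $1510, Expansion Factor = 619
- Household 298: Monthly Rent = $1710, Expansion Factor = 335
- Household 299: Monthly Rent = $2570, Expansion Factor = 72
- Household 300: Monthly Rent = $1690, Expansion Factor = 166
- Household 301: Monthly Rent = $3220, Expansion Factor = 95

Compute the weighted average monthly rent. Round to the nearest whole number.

1778

Weighted sum = 1740×607 + 960×442 + 2660×629 + 920×186 + 1510×619 + 1710×335 + 2570×72 + 1690×166 + 3220×95
  = 1056180 + 424320 + 1673140 + 171120 + 934690 + 572850 + 185040 + 280540 + 305900 = 5603780
Sum of weights = 3151
Weighted mean = 5603780 / 3151 = 1778.4132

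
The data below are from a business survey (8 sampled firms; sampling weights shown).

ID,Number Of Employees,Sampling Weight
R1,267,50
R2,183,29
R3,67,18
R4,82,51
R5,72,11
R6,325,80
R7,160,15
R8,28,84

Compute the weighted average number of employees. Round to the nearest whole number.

164

Weighted sum = 267×50 + 183×29 + 67×18 + 82×51 + 72×11 + 325×80 + 160×15 + 28×84
  = 13350 + 5307 + 1206 + 4182 + 792 + 26000 + 2400 + 2352 = 55589
Sum of weights = 50 + 29 + 18 + 51 + 11 + 80 + 15 + 84 = 338
Weighted mean = 55589 / 338 = 164.4645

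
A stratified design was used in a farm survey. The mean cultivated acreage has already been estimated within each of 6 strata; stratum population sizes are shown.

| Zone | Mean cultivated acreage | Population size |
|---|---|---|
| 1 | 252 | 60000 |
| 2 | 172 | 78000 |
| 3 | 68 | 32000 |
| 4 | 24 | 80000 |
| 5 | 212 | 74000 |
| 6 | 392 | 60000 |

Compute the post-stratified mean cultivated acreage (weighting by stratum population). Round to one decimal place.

Σ Nₕ·x̄ₕ = 71840000
Σ Nₕ = 60000 + 78000 + 32000 + 80000 + 74000 + 60000 = 384000
Overall mean = 71840000 / 384000 = 187.08333

187.1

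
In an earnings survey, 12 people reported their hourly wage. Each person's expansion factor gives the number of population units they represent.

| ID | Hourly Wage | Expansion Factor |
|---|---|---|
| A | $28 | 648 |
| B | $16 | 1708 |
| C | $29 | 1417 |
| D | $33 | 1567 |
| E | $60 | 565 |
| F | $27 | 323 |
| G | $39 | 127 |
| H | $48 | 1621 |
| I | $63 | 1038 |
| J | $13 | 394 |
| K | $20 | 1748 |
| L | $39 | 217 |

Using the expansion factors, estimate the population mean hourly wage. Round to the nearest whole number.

33

Weighted sum = 377597
Sum of weights = 648 + 1708 + 1417 + 1567 + 565 + 323 + 127 + 1621 + 1038 + 394 + 1748 + 217 = 11373
Weighted mean = 377597 / 11373 = 33.201178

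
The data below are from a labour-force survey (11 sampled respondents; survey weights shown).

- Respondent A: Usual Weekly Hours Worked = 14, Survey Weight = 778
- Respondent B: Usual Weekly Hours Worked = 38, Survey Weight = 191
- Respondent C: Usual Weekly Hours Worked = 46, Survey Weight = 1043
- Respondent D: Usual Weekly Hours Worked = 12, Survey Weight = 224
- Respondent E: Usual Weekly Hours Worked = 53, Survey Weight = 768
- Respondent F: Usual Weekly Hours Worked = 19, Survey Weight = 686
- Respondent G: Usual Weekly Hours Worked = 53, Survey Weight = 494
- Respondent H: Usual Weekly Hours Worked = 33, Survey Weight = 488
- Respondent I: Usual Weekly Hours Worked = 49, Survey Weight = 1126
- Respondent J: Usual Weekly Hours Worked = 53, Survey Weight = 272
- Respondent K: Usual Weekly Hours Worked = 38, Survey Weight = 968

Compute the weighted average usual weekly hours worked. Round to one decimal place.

38.5

Weighted sum = 14×778 + 38×191 + 46×1043 + 12×224 + 53×768 + 19×686 + 53×494 + 33×488 + 49×1126 + 53×272 + 38×968
  = 271214
Sum of weights = 778 + 191 + 1043 + 224 + 768 + 686 + 494 + 488 + 1126 + 272 + 968 = 7038
Weighted mean = 271214 / 7038 = 38.535664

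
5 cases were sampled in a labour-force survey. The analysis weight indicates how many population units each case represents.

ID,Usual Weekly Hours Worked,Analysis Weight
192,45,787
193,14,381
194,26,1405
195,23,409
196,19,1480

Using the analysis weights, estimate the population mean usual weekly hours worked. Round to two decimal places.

Weighted sum = 45×787 + 14×381 + 26×1405 + 23×409 + 19×1480
  = 35415 + 5334 + 36530 + 9407 + 28120 = 114806
Sum of weights = 787 + 381 + 1405 + 409 + 1480 = 4462
Weighted mean = 114806 / 4462 = 25.729718

25.73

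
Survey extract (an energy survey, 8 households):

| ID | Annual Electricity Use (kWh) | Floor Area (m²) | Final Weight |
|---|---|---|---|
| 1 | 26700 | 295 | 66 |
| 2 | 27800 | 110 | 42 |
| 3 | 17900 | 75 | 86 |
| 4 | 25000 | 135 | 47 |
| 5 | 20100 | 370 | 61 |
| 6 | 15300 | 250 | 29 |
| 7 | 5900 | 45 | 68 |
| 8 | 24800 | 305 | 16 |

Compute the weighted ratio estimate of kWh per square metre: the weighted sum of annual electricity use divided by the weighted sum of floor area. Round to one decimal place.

108.7

Σ wᵢ·y = 26700×66 + 27800×42 + 17900×86 + 25000×47 + 20100×61 + 15300×29 + 5900×68 + 24800×16
  = 1762200 + 1167600 + 1539400 + 1175000 + 1226100 + 443700 + 401200 + 396800 = 8112000
Σ wᵢ·x = 295×66 + 110×42 + 75×86 + 135×47 + 370×61 + 250×29 + 45×68 + 305×16
  = 19470 + 4620 + 6450 + 6345 + 22570 + 7250 + 3060 + 4880 = 74645
Ratio = 8112000 / 74645 = 108.67439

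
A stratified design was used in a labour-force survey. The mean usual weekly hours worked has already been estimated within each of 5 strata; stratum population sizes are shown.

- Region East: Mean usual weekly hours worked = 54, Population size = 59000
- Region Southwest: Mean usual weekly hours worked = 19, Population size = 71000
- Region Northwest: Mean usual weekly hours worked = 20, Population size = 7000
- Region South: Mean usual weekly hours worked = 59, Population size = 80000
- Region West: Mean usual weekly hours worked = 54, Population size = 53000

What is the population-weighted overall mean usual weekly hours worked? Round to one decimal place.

45.4

Σ Nₕ·x̄ₕ = 54×59000 + 19×71000 + 20×7000 + 59×80000 + 54×53000
  = 3186000 + 1349000 + 140000 + 4720000 + 2862000 = 12257000
Σ Nₕ = 59000 + 71000 + 7000 + 80000 + 53000 = 270000
Overall mean = 12257000 / 270000 = 45.396296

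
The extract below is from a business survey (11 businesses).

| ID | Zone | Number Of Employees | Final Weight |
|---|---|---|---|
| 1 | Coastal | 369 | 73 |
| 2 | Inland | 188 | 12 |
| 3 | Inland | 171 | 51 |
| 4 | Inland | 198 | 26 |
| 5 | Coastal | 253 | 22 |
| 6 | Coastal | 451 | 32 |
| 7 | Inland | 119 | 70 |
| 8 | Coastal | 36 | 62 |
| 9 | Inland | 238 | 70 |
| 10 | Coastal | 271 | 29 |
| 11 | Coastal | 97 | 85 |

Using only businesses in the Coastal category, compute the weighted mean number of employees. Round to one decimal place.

Coastal rows: 1, 5, 6, 8, 10, 11
Weighted sum = 369×73 + 253×22 + 451×32 + 36×62 + 271×29 + 97×85
  = 65271
Sum of weights = 73 + 22 + 32 + 62 + 29 + 85 = 303
Weighted mean = 65271 / 303 = 215.41584

215.4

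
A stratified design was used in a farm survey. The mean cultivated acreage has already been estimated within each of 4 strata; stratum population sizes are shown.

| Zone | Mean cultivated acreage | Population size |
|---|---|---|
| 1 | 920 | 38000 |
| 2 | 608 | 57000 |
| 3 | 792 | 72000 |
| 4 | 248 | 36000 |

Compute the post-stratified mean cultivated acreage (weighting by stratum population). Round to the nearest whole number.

668

Σ Nₕ·x̄ₕ = 920×38000 + 608×57000 + 792×72000 + 248×36000
  = 135568000
Σ Nₕ = 38000 + 57000 + 72000 + 36000 = 203000
Overall mean = 135568000 / 203000 = 667.82266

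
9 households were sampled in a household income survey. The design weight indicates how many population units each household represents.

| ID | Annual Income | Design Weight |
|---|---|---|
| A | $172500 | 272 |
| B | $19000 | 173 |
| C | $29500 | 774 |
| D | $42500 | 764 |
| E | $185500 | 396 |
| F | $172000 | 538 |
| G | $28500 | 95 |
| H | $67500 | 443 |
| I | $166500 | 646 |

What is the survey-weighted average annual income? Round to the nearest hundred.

100400

Weighted sum = 172500×272 + 19000×173 + 29500×774 + 42500×764 + 185500×396 + 172000×538 + 28500×95 + 67500×443 + 166500×646
  = 46920000 + 3287000 + 22833000 + 32470000 + 73458000 + 92536000 + 2707500 + 29902500 + 107559000 = 411673000
Sum of weights = 272 + 173 + 774 + 764 + 396 + 538 + 95 + 443 + 646 = 4101
Weighted mean = 411673000 / 4101 = 100383.56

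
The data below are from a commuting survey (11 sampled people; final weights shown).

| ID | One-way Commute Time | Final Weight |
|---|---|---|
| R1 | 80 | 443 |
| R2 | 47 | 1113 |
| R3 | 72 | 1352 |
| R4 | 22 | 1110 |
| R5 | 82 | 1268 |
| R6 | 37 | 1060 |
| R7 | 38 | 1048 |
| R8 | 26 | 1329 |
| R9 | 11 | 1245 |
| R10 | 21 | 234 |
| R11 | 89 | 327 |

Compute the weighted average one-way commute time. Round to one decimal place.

45.1

Weighted sum = 80×443 + 47×1113 + 72×1352 + 22×1110 + 82×1268 + 37×1060 + 38×1048 + 26×1329 + 11×1245 + 21×234 + 89×327
  = 474801
Sum of weights = 10529
Weighted mean = 474801 / 10529 = 45.094596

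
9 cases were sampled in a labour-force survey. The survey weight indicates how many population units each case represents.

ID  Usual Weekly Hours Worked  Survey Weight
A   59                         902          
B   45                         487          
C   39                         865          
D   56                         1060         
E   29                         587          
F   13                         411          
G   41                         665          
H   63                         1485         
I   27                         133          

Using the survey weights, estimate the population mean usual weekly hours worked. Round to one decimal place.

Weighted sum = 59×902 + 45×487 + 39×865 + 56×1060 + 29×587 + 13×411 + 41×665 + 63×1485 + 27×133
  = 315005
Sum of weights = 902 + 487 + 865 + 1060 + 587 + 411 + 665 + 1485 + 133 = 6595
Weighted mean = 315005 / 6595 = 47.764215

47.8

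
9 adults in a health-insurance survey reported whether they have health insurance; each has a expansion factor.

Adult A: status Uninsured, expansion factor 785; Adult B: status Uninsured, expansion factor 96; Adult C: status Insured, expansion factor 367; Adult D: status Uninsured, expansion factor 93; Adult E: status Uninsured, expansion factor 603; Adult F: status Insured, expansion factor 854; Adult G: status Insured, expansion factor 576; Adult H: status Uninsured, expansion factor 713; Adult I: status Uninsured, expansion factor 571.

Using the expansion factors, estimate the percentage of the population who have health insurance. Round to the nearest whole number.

Sum of weights for 'Insured' = 367 + 854 + 576 = 1797
Total weight = 4658
Weighted proportion = 1797 / 4658 = 0.38578789 → 38.578789%

39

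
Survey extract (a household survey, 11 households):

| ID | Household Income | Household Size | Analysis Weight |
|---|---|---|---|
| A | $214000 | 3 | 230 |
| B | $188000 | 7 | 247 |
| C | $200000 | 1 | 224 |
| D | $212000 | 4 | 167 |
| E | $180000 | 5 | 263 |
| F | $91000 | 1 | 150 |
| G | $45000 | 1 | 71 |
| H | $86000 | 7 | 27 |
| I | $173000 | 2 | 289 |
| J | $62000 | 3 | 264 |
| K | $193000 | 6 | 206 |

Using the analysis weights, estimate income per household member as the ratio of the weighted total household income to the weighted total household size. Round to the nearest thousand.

46000

Σ wᵢ·y = 348490000
Σ wᵢ·x = 7642
Ratio = 348490000 / 7642 = 45601.937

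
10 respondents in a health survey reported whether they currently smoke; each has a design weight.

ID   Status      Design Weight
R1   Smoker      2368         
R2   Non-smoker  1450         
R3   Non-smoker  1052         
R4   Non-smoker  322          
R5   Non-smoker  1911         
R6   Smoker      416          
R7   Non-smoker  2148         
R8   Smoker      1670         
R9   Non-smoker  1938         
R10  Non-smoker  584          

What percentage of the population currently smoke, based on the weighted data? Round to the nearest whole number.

32

Sum of weights for 'Smoker' = 2368 + 416 + 1670 = 4454
Total weight = 2368 + 1450 + 1052 + 322 + 1911 + 416 + 2148 + 1670 + 1938 + 584 = 13859
Weighted proportion = 4454 / 13859 = 0.32137961 → 32.137961%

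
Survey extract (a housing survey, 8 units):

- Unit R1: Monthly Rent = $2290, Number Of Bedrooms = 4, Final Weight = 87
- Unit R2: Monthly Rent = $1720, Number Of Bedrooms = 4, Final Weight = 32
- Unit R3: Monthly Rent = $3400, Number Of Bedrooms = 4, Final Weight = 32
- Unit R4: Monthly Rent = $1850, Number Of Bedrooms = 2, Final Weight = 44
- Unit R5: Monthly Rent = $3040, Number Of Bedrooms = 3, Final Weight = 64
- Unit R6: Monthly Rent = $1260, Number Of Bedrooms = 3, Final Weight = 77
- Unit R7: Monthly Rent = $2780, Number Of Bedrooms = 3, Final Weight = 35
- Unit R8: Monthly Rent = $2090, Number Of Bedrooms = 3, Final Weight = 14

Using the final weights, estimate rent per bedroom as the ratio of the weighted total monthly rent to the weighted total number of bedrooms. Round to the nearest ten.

Σ wᵢ·y = 862610
Σ wᵢ·x = 4×87 + 4×32 + 4×32 + 2×44 + 3×64 + 3×77 + 3×35 + 3×14
  = 348 + 128 + 128 + 88 + 192 + 231 + 105 + 42 = 1262
Ratio = 862610 / 1262 = 683.52615

680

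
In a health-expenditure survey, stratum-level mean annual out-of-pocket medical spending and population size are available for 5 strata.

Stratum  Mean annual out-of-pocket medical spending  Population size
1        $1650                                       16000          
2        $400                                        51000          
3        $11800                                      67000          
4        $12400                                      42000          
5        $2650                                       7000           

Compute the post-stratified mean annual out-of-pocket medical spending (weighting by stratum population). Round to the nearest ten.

7520

Σ Nₕ·x̄ₕ = 1650×16000 + 400×51000 + 11800×67000 + 12400×42000 + 2650×7000
  = 26400000 + 20400000 + 790600000 + 520800000 + 18550000 = 1376750000
Σ Nₕ = 16000 + 51000 + 67000 + 42000 + 7000 = 183000
Overall mean = 1376750000 / 183000 = 7523.224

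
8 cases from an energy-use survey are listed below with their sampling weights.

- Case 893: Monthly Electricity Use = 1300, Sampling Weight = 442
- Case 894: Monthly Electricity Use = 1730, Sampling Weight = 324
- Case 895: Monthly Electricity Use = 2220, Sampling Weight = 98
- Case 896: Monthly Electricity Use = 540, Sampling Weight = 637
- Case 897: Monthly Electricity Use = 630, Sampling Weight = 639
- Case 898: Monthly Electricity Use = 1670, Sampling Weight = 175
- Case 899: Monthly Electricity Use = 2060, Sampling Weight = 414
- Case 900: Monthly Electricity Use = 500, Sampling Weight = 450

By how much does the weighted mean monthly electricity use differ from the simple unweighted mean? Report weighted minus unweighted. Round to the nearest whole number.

Unweighted sum = 1300 + 1730 + 2220 + 540 + 630 + 1670 + 2060 + 500 = 10650
Unweighted mean = 10650 / 8 = 1331.25
Weighted sum = 1300×442 + 1730×324 + 2220×98 + 540×637 + 630×639 + 1670×175 + 2060×414 + 500×450
  = 574600 + 560520 + 217560 + 343980 + 402570 + 292250 + 852840 + 225000 = 3469320
Sum of weights = 442 + 324 + 98 + 637 + 639 + 175 + 414 + 450 = 3179
Weighted mean = 3469320 / 3179 = 1091.3243
Difference (weighted minus unweighted) = -239.92568

-240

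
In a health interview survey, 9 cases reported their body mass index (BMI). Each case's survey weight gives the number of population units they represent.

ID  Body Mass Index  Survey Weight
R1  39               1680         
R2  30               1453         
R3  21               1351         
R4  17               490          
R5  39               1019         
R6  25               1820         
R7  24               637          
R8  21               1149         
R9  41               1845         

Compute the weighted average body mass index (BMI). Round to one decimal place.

30.2

Weighted sum = 39×1680 + 30×1453 + 21×1351 + 17×490 + 39×1019 + 25×1820 + 24×637 + 21×1149 + 41×1845
  = 65520 + 43590 + 28371 + 8330 + 39741 + 45500 + 15288 + 24129 + 75645 = 346114
Sum of weights = 1680 + 1453 + 1351 + 490 + 1019 + 1820 + 637 + 1149 + 1845 = 11444
Weighted mean = 346114 / 11444 = 30.244145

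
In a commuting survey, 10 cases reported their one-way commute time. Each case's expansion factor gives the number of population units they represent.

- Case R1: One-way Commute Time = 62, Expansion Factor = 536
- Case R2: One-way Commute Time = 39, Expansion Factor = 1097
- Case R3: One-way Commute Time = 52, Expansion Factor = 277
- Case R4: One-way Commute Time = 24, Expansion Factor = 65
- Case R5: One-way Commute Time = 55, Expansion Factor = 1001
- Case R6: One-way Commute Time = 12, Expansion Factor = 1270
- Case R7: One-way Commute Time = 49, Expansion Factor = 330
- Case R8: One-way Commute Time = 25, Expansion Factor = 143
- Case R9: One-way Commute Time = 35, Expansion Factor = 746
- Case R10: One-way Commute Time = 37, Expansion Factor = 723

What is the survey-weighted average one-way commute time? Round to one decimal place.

Weighted sum = 62×536 + 39×1097 + 52×277 + 24×65 + 55×1001 + 12×1270 + 49×330 + 25×143 + 35×746 + 37×723
  = 33232 + 42783 + 14404 + 1560 + 55055 + 15240 + 16170 + 3575 + 26110 + 26751 = 234880
Sum of weights = 536 + 1097 + 277 + 65 + 1001 + 1270 + 330 + 143 + 746 + 723 = 6188
Weighted mean = 234880 / 6188 = 37.957337

38.0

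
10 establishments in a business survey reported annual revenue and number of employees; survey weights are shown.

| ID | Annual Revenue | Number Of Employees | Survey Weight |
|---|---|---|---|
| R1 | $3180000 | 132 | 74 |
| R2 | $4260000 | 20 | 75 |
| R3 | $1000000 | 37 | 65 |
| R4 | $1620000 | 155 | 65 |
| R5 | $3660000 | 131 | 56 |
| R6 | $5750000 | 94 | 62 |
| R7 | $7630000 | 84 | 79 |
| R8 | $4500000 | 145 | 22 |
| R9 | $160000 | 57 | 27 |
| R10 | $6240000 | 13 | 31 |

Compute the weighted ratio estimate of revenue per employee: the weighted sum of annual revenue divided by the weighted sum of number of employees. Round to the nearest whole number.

Σ wᵢ·y = 3180000×74 + 4260000×75 + 1000000×65 + 1620000×65 + 3660000×56 + 5750000×62 + 7630000×79 + 4500000×22 + 160000×27 + 6240000×31
  = 235320000 + 319500000 + 65000000 + 105300000 + 204960000 + 356500000 + 602770000 + 99000000 + 4320000 + 193440000 = 2186110000
Σ wᵢ·x = 132×74 + 20×75 + 37×65 + 155×65 + 131×56 + 94×62 + 84×79 + 145×22 + 57×27 + 13×31
  = 48680
Ratio = 2186110000 / 48680 = 44907.765

44908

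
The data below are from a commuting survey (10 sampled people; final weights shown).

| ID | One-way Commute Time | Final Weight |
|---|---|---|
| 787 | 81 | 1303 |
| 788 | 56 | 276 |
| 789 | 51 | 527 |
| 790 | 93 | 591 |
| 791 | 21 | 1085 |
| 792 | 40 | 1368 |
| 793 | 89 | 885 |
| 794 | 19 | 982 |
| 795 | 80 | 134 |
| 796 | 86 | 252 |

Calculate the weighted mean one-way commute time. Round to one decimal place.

Weighted sum = 81×1303 + 56×276 + 51×527 + 93×591 + 21×1085 + 40×1368 + 89×885 + 19×982 + 80×134 + 86×252
  = 105543 + 15456 + 26877 + 54963 + 22785 + 54720 + 78765 + 18658 + 10720 + 21672 = 410159
Sum of weights = 1303 + 276 + 527 + 591 + 1085 + 1368 + 885 + 982 + 134 + 252 = 7403
Weighted mean = 410159 / 7403 = 55.404431

55.4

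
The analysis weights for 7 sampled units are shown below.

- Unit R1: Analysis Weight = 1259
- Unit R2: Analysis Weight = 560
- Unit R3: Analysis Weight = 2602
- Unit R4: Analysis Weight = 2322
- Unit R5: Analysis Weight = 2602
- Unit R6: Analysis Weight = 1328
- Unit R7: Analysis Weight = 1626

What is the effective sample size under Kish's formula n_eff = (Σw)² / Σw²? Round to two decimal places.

5.99

Σ wᵢ = 1259 + 560 + 2602 + 2322 + 2602 + 1328 + 1626 = 12299
Σ wᵢ² = 1585081 + 313600 + 6770404 + 5391684 + 6770404 + 1763584 + 2643876 = 25238633
n_eff = 12299² / 25238633 = 151265401 / 25238633 = 5.9934071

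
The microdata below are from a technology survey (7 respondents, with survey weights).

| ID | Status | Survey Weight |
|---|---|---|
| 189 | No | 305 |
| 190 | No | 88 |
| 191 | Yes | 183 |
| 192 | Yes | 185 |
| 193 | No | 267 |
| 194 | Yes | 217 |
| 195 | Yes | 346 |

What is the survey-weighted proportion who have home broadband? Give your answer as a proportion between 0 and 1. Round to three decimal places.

Sum of weights for 'Yes' = 183 + 185 + 217 + 346 = 931
Total weight = 305 + 88 + 183 + 185 + 267 + 217 + 346 = 1591
Weighted proportion = 931 / 1591 = 0.58516656

0.585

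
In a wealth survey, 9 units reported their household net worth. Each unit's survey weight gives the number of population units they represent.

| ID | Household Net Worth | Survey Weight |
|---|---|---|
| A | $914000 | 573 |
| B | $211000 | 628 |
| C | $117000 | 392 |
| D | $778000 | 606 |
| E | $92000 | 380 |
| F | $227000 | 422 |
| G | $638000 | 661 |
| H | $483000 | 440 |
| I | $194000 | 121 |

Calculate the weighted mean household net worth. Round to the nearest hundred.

464600

Weighted sum = 914000×573 + 211000×628 + 117000×392 + 778000×606 + 92000×380 + 227000×422 + 638000×661 + 483000×440 + 194000×121
  = 523722000 + 132508000 + 45864000 + 471468000 + 34960000 + 95794000 + 421718000 + 212520000 + 23474000 = 1962028000
Sum of weights = 573 + 628 + 392 + 606 + 380 + 422 + 661 + 440 + 121 = 4223
Weighted mean = 1962028000 / 4223 = 464605.26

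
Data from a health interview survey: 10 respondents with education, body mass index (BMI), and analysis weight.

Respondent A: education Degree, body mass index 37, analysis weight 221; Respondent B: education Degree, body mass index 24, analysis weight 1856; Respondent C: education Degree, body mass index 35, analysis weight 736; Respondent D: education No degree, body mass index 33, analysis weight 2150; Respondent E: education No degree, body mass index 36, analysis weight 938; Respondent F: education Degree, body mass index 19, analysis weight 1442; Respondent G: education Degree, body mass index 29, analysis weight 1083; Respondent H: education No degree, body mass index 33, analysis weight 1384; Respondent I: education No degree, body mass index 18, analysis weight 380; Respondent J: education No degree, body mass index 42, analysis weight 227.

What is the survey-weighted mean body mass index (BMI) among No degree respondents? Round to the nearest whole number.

No degree rows: D, E, H, I, J
Weighted sum = 33×2150 + 36×938 + 33×1384 + 18×380 + 42×227
  = 70950 + 33768 + 45672 + 6840 + 9534 = 166764
Sum of weights = 2150 + 938 + 1384 + 380 + 227 = 5079
Weighted mean = 166764 / 5079 = 32.834022

33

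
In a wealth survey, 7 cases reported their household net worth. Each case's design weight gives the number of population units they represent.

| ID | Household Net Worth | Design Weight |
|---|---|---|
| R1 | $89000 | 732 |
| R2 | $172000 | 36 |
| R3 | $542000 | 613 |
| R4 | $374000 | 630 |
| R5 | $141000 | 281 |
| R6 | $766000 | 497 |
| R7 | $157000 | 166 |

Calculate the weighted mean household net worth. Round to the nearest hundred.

Weighted sum = 89000×732 + 172000×36 + 542000×613 + 374000×630 + 141000×281 + 766000×497 + 157000×166
  = 65148000 + 6192000 + 332246000 + 235620000 + 39621000 + 380702000 + 26062000 = 1085591000
Sum of weights = 2955
Weighted mean = 1085591000 / 2955 = 367374.28

367400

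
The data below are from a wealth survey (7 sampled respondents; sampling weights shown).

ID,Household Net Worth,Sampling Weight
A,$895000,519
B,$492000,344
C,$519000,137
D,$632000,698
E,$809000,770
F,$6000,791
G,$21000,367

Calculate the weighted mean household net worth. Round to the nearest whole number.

491278

Weighted sum = 895000×519 + 492000×344 + 519000×137 + 632000×698 + 809000×770 + 6000×791 + 21000×367
  = 1781375000
Sum of weights = 519 + 344 + 137 + 698 + 770 + 791 + 367 = 3626
Weighted mean = 1781375000 / 3626 = 491278.27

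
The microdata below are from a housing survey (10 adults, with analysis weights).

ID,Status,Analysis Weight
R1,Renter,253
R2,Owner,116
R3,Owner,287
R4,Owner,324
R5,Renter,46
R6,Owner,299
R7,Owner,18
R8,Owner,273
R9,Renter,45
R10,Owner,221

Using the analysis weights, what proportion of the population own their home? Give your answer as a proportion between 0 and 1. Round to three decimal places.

0.817

Sum of weights for 'Owner' = 116 + 287 + 324 + 299 + 18 + 273 + 221 = 1538
Total weight = 253 + 116 + 287 + 324 + 46 + 299 + 18 + 273 + 45 + 221 = 1882
Weighted proportion = 1538 / 1882 = 0.81721573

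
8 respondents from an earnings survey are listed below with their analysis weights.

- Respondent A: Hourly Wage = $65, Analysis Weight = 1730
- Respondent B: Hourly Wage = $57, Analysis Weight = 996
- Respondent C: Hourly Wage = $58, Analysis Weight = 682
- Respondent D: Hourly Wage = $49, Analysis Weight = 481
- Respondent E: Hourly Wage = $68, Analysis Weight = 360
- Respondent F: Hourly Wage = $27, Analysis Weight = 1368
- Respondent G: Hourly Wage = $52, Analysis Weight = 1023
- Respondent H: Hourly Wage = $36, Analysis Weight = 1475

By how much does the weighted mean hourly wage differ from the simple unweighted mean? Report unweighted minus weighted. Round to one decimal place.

Unweighted sum = 65 + 57 + 58 + 49 + 68 + 27 + 52 + 36 = 412
Unweighted mean = 412 / 8 = 51.5
Weighted sum = 65×1730 + 57×996 + 58×682 + 49×481 + 68×360 + 27×1368 + 52×1023 + 36×1475
  = 112450 + 56772 + 39556 + 23569 + 24480 + 36936 + 53196 + 53100 = 400059
Sum of weights = 1730 + 996 + 682 + 481 + 360 + 1368 + 1023 + 1475 = 8115
Weighted mean = 400059 / 8115 = 49.298706
Difference (unweighted minus weighted) = 2.2012939

2.2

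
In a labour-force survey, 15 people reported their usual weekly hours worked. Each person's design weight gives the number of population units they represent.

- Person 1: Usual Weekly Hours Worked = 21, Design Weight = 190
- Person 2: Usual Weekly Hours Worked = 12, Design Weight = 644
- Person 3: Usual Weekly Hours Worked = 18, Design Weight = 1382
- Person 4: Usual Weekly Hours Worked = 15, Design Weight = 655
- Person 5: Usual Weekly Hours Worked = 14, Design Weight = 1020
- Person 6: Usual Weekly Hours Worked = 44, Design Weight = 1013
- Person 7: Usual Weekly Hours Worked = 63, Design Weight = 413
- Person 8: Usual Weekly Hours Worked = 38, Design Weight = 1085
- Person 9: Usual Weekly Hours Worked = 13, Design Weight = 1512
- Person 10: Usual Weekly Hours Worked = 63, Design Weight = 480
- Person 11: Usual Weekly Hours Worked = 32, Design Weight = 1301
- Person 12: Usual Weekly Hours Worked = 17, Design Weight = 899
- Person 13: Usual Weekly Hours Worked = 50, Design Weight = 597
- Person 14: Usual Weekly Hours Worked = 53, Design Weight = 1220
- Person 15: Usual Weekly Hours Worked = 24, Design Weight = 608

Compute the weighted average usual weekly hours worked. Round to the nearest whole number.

30

Weighted sum = 388433
Sum of weights = 13019
Weighted mean = 388433 / 13019 = 29.835855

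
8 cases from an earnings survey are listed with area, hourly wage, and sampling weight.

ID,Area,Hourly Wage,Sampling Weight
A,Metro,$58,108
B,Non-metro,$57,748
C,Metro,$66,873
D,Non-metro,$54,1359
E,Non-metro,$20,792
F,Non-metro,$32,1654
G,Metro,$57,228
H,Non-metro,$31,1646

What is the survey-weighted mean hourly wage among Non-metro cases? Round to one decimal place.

38.0

Non-metro rows: B, D, E, F, H
Weighted sum = 57×748 + 54×1359 + 20×792 + 32×1654 + 31×1646
  = 235816
Sum of weights = 748 + 1359 + 792 + 1654 + 1646 = 6199
Weighted mean = 235816 / 6199 = 38.040974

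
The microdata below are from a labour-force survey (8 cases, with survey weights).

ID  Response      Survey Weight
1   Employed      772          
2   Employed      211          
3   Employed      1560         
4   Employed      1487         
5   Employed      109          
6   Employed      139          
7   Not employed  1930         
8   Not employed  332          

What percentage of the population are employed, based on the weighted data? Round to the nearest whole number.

Sum of weights for 'Employed' = 772 + 211 + 1560 + 1487 + 109 + 139 = 4278
Total weight = 6540
Weighted proportion = 4278 / 6540 = 0.65412844 → 65.412844%

65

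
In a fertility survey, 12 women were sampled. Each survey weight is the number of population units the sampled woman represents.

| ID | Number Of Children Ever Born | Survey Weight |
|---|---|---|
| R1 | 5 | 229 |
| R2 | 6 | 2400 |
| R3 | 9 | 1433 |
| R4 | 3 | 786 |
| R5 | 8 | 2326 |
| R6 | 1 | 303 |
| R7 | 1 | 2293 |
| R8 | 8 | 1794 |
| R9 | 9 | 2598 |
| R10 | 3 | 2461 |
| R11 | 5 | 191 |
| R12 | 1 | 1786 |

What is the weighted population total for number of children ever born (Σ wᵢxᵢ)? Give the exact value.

Weighted total = 5×229 + 6×2400 + 9×1433 + 3×786 + 8×2326 + 1×303 + 1×2293 + 8×1794 + 9×2598 + 3×2461 + 5×191 + 1×1786
  = 99862

99862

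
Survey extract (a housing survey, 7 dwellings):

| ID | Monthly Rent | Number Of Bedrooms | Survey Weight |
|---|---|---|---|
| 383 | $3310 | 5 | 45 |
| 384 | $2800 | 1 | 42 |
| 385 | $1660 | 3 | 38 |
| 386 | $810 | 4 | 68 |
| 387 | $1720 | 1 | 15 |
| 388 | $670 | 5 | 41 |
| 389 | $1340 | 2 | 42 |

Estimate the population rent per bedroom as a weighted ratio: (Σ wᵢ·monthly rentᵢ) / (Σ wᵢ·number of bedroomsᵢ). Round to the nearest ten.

520

Σ wᵢ·y = 3310×45 + 2800×42 + 1660×38 + 810×68 + 1720×15 + 670×41 + 1340×42
  = 494260
Σ wᵢ·x = 5×45 + 1×42 + 3×38 + 4×68 + 1×15 + 5×41 + 2×42
  = 225 + 42 + 114 + 272 + 15 + 205 + 84 = 957
Ratio = 494260 / 957 = 516.46813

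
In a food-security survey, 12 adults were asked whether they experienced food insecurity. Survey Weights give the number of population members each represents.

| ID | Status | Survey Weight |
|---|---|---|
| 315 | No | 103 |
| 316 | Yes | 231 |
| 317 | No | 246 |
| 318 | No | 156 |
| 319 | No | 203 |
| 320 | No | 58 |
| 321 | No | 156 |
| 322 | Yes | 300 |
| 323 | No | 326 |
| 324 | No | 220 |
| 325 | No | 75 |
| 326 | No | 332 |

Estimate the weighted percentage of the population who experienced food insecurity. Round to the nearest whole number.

Sum of weights for 'Yes' = 231 + 300 = 531
Total weight = 103 + 231 + 246 + 156 + 203 + 58 + 156 + 300 + 326 + 220 + 75 + 332 = 2406
Weighted proportion = 531 / 2406 = 0.22069825 → 22.069825%

22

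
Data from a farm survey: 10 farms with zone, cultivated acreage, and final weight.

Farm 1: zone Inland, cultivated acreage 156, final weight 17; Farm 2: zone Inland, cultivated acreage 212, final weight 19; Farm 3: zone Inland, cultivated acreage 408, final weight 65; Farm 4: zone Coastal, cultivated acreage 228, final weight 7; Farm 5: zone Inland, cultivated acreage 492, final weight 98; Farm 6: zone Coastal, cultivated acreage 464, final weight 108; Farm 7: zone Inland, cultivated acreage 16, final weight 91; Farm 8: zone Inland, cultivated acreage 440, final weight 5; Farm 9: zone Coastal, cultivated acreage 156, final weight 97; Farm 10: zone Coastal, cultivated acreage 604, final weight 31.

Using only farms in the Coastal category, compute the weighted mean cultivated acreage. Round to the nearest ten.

350

Coastal rows: 4, 6, 9, 10
Weighted sum = 228×7 + 464×108 + 156×97 + 604×31
  = 1596 + 50112 + 15132 + 18724 = 85564
Sum of weights = 7 + 108 + 97 + 31 = 243
Weighted mean = 85564 / 243 = 352.11523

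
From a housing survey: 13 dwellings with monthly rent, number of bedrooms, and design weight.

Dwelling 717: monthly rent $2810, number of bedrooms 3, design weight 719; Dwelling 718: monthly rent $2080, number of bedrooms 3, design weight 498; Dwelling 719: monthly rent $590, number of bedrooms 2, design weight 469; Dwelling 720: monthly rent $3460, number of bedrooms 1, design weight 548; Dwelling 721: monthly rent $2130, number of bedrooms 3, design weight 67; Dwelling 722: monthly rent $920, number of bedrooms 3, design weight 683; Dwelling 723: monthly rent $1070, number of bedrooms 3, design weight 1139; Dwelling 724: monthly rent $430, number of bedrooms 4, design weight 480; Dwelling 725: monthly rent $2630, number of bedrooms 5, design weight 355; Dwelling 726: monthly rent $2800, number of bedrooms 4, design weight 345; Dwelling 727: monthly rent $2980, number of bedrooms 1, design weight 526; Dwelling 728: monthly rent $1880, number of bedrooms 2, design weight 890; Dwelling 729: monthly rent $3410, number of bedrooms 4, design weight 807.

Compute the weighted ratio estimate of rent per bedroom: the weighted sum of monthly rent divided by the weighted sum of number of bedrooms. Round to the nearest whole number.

715

Σ wᵢ·y = 15317420
Σ wᵢ·x = 21413
Ratio = 15317420 / 21413 = 715.33274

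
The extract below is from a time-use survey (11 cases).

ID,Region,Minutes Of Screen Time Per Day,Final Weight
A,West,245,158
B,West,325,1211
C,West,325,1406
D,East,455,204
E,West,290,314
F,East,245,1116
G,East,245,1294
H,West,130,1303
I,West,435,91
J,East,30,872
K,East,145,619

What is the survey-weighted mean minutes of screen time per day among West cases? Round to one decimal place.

West rows: A, B, C, E, H, I
Weighted sum = 245×158 + 325×1211 + 325×1406 + 290×314 + 130×1303 + 435×91
  = 38710 + 393575 + 456950 + 91060 + 169390 + 39585 = 1189270
Sum of weights = 158 + 1211 + 1406 + 314 + 1303 + 91 = 4483
Weighted mean = 1189270 / 4483 = 265.28441

265.3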